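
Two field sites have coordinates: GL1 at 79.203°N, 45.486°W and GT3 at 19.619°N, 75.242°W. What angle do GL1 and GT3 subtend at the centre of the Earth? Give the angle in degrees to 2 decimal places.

Δφ = -59.5840°,  Δλ = -29.7560°
a = sin²(Δφ/2) + cos φ₁ cos φ₂ sin²(Δλ/2) = 0.258496
c = 2·arcsin(√a) = 1.066709 rad = 61.1179°

61.12°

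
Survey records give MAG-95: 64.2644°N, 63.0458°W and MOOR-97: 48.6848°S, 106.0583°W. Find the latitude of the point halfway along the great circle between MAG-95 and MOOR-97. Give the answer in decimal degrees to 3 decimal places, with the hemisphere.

Bx = cos φ₂ cos Δλ = 0.482742,  By = cos φ₂ sin Δλ = -0.450361
φₘ = atan2(sin φ₁ + sin φ₂, √((cos φ₁ + Bx)² + By²)) = 8.33760°
λₘ = λ₁ + atan2(By, cos φ₁ + Bx) = -89.20356°

8.338°N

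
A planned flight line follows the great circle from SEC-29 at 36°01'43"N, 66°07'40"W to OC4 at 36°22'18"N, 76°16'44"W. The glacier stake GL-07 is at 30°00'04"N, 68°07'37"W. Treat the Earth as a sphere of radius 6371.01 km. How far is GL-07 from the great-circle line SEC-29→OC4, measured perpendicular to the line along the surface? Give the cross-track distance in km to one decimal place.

683.5 km

SEC-29: φ = +36.02861°, λ = -66.12778°
OC4: φ = +36.37167°, λ = -76.27889°
GL-07: φ = +30.00111°, λ = -68.12694°
δ₁₃ = central angle SEC-29→GL-07 = 0.109184 rad  (haversine)
θ₁₃ = bearing SEC-29→GL-07 = 196.096°,  θ₁₂ = bearing SEC-29→OC4 = 275.395°
dₓₜ = R·arcsin(sin δ₁₃ · sin(θ₁₃ − θ₁₂)) = 6371.01·arcsin(0.10897·sin(-79.299°)) = -683.469 km
|dₓₜ| = 683.469 km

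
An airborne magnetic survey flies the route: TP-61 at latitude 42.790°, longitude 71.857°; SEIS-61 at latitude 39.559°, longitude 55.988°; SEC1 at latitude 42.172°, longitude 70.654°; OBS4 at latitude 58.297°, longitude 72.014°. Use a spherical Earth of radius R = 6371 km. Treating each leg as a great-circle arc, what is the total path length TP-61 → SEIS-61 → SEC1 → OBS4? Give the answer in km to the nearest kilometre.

TP-61→SEIS-61: c = 0.215599 rad, d = 1373.58 km
SEIS-61→SEC1: c = 0.198602 rad, d = 1265.30 km
SEC1→OBS4: c = 0.281829 rad, d = 1795.53 km
Total = 1373.58 + 1265.30 + 1795.53 = 4434.41 km

4434 km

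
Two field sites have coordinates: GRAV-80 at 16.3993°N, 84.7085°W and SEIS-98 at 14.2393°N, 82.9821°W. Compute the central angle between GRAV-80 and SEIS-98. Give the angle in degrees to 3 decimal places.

Δφ = -2.1600°,  Δλ = 1.7264°
a = sin²(Δφ/2) + cos φ₁ cos φ₂ sin²(Δλ/2) = 0.000566
c = 2·arcsin(√a) = 0.047599 rad = 2.7272°

2.727°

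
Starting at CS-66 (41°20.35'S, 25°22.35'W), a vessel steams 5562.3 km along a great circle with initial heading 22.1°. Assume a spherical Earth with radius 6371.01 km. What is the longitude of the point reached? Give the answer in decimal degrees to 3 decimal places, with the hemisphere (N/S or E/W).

CS-66: φ = -41.33917°, λ = -25.37250°
δ = d/R = 5562.3/6371.01 = 0.873064 rad
φ₂ = arcsin(sin φ₁ cos δ + cos φ₁ sin δ cos θ)
   = arcsin(-0.66052·0.64248 + 0.75081·0.76630·0.92653) = 6.24086°
λ₂ = λ₁ + atan2(sin θ sin δ cos φ₁, cos δ − sin φ₁ sin φ₂) = -8.51336°

8.513°W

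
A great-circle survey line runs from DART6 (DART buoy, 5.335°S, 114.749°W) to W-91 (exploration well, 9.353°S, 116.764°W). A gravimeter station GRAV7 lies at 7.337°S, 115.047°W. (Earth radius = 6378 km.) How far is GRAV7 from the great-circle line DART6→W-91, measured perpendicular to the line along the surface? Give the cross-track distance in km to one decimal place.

69.3 km

δ₁₃ = central angle DART6→GRAV7 = 0.035322 rad  (haversine)
θ₁₃ = bearing DART6→GRAV7 = 188.399°,  θ₁₂ = bearing DART6→W-91 = 206.323°
dₓₜ = R·arcsin(sin δ₁₃ · sin(θ₁₃ − θ₁₂)) = 6378·arcsin(0.03531·sin(-17.924°)) = -69.317 km
|dₓₜ| = 69.317 km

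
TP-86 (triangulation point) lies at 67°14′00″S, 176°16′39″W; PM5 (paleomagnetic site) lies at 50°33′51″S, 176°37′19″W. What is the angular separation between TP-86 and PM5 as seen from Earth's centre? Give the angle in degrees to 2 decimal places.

TP-86: φ = -67.23333°, λ = -176.27750°
PM5: φ = -50.56417°, λ = -176.62194°
Δφ = 16.6692°,  Δλ = -0.3444°
a = sin²(Δφ/2) + cos φ₁ cos φ₂ sin²(Δλ/2) = 0.021014
c = 2·arcsin(√a) = 0.290947 rad = 16.6701°

16.67°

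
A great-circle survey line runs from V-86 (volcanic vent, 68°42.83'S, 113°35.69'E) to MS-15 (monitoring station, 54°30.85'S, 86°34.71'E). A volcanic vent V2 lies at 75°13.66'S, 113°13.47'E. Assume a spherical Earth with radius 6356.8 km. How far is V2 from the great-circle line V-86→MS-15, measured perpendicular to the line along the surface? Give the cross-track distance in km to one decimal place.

V-86: φ = -68.71383°, λ = +113.59483°
MS-15: φ = -54.51417°, λ = +86.57850°
V2: φ = -75.22767°, λ = +113.22450°
δ₁₃ = central angle V-86→V2 = 0.113705 rad  (haversine)
θ₁₃ = bearing V-86→V2 = 180.832°,  θ₁₂ = bearing V-86→MS-15 = 305.238°
dₓₜ = R·arcsin(sin δ₁₃ · sin(θ₁₃ − θ₁₂)) = 6356.8·arcsin(0.11346·sin(-124.406°)) = -595.936 km
|dₓₜ| = 595.936 km

595.9 km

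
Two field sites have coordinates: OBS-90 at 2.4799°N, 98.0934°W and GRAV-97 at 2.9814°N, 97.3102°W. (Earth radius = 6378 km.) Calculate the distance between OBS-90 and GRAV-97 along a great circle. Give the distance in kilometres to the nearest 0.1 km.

103.4 km

Δφ = 0.5015°,  Δλ = 0.7832°
a = sin²(Δφ/2) + cos φ₁ cos φ₂ sin²(Δλ/2) = 0.000066
c = 2·arcsin(√a) = 0.016218 rad = 0.9293°
d = R·c = 6378 × 0.016218 = 103.4 km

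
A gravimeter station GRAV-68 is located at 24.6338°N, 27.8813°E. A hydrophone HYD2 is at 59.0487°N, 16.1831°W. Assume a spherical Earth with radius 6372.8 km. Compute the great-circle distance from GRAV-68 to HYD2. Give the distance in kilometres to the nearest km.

5128 km

Δφ = 34.4149°,  Δλ = -44.0644°
a = sin²(Δφ/2) + cos φ₁ cos φ₂ sin²(Δλ/2) = 0.153304
c = 2·arcsin(√a) = 0.804610 rad = 46.1008°
d = R·c = 6372.8 × 0.804610 = 5127.6 km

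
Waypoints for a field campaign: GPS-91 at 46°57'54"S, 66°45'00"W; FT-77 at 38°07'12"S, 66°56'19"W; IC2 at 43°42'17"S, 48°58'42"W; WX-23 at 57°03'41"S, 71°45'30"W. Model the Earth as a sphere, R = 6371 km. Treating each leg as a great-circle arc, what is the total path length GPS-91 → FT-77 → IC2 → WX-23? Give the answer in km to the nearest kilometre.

4786 km

GPS-91: φ = -46.96500°, λ = -66.75000°
FT-77: φ = -38.12000°, λ = -66.93861°
IC2: φ = -43.70472°, λ = -48.97833°
WX-23: φ = -57.06139°, λ = -71.75833°
GPS-91→FT-77: c = 0.154393 rad, d = 983.64 km
FT-77→IC2: c = 0.255490 rad, d = 1627.73 km
IC2→WX-23: c = 0.341390 rad, d = 2174.99 km
Total = 983.64 + 1627.73 + 2174.99 = 4786.36 km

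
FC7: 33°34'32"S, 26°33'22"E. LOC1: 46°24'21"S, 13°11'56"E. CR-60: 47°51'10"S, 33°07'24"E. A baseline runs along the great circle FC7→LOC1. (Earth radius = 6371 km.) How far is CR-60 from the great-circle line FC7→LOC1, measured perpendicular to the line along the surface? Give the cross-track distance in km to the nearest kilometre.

FC7: φ = -33.57556°, λ = +26.55611°
LOC1: φ = -46.40583°, λ = +13.19889°
CR-60: φ = -47.85278°, λ = +33.12333°
δ₁₃ = central angle FC7→CR-60 = 0.263649 rad  (haversine)
θ₁₃ = bearing FC7→CR-60 = 162.873°,  θ₁₂ = bearing FC7→LOC1 = 214.431°
dₓₜ = R·arcsin(sin δ₁₃ · sin(θ₁₃ − θ₁₂)) = 6371·arcsin(0.26061·sin(-51.558°)) = -1309.632 km
|dₓₜ| = 1309.632 km

1310 km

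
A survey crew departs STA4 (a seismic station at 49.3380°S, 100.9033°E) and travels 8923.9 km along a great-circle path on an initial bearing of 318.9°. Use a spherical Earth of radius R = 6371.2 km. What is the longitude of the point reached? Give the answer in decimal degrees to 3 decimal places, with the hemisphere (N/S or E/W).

57.022°E

δ = d/R = 8923.9/6371.2 = 1.400662 rad
φ₂ = arcsin(sin φ₁ cos δ + cos φ₁ sin δ cos θ)
   = arcsin(-0.75857·0.16931 + 0.65160·0.98556·0.75356) = 20.82366°
λ₂ = λ₁ + atan2(sin θ sin δ cos φ₁, cos δ − sin φ₁ sin φ₂) = 57.02235°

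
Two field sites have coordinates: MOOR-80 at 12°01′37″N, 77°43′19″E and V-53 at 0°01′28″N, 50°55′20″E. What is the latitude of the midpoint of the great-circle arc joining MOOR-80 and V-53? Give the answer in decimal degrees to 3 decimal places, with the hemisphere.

6.193°N

MOOR-80: φ = +12.02694°, λ = +77.72194°
V-53: φ = +0.02444°, λ = +50.92222°
Bx = cos φ₂ cos Δλ = 0.892588,  By = cos φ₂ sin Δλ = -0.450873
φₘ = atan2(sin φ₁ + sin φ₂, √((cos φ₁ + Bx)² + By²)) = 6.19301°
λₘ = λ₁ + atan2(By, cos φ₁ + Bx) = 64.17062°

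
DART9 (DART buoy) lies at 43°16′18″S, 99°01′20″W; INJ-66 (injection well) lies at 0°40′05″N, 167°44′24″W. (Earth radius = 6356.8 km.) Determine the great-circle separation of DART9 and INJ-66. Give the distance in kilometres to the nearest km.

8338 km

DART9: φ = -43.27167°, λ = -99.02222°
INJ-66: φ = +0.66806°, λ = -167.74000°
Δφ = 43.9397°,  Δλ = -68.7178°
a = sin²(Δφ/2) + cos φ₁ cos φ₂ sin²(Δλ/2) = 0.371867
c = 2·arcsin(√a) = 1.311638 rad = 75.1513°
d = R·c = 6356.8 × 1.311638 = 8337.8 km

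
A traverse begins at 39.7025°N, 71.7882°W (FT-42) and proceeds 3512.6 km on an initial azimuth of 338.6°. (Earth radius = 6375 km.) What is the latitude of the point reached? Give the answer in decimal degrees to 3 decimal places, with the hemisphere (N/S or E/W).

66.822°N

δ = d/R = 3512.6/6375 = 0.550996 rad
φ₂ = arcsin(sin φ₁ cos δ + cos φ₁ sin δ cos θ)
   = arcsin(0.63880·0.85200 + 0.76937·0.52354·0.93106) = 66.82172°
λ₂ = λ₁ + atan2(sin θ sin δ cos φ₁, cos δ − sin φ₁ sin φ₂) = -100.82287°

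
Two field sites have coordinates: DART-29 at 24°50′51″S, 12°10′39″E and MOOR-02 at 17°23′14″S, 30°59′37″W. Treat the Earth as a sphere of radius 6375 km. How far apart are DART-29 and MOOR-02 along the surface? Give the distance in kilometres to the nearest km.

4538 km

DART-29: φ = -24.84750°, λ = +12.17750°
MOOR-02: φ = -17.38722°, λ = -30.99361°
Δφ = 7.4603°,  Δλ = -43.1711°
a = sin²(Δφ/2) + cos φ₁ cos φ₂ sin²(Δλ/2) = 0.121435
c = 2·arcsin(√a) = 0.711888 rad = 40.7882°
d = R·c = 6375 × 0.711888 = 4538.3 km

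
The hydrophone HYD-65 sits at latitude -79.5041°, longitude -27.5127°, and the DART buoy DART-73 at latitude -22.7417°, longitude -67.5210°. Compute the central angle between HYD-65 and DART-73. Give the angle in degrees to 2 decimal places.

Δφ = 56.7624°,  Δλ = -40.0083°
a = sin²(Δφ/2) + cos φ₁ cos φ₂ sin²(Δλ/2) = 0.245604
c = 2·arcsin(√a) = 1.037016 rad = 59.4166°

59.42°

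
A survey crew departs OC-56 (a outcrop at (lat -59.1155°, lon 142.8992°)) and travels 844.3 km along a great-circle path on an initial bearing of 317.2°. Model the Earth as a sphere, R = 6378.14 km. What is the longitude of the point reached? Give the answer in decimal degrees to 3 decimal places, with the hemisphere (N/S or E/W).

δ = d/R = 844.3/6378.14 = 0.132374 rad
φ₂ = arcsin(sin φ₁ cos δ + cos φ₁ sin δ cos θ)
   = arcsin(-0.85820·0.99125 + 0.51331·0.13199·0.73373) = -53.22428°
λ₂ = λ₁ + atan2(sin θ sin δ cos φ₁, cos δ − sin φ₁ sin φ₂) = 134.28434°

134.284°E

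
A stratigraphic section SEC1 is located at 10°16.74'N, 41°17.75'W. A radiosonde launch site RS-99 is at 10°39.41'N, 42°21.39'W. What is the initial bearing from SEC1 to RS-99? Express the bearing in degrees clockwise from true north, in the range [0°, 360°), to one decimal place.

290.0°

SEC1: φ = +10.27900°, λ = -41.29583°
RS-99: φ = +10.65683°, λ = -42.35650°
Δλ = -1.0607°
y = sin Δλ · cos φ₂ = -0.018192
x = cos φ₁ sin φ₂ − sin φ₁ cos φ₂ cos Δλ = 0.006624
θ = atan2(y, x) = -69.9912° → 290.0088° (mod 360°)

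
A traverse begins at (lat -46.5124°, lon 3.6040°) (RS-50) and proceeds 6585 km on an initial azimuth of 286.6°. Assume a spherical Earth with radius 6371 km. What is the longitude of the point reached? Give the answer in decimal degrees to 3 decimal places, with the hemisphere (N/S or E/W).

δ = d/R = 6585/6371 = 1.033590 rad
φ₂ = arcsin(sin φ₁ cos δ + cos φ₁ sin δ cos θ)
   = arcsin(-0.72552·0.51174 + 0.68820·0.85914·0.28569) = -11.67512°
λ₂ = λ₁ + atan2(sin θ sin δ cos φ₁, cos δ − sin φ₁ sin φ₂) = -53.61315°

53.613°W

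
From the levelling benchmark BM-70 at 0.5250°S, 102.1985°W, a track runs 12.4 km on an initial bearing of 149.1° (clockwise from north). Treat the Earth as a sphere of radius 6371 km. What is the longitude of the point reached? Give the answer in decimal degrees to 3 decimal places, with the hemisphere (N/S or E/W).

102.141°W

δ = d/R = 12.4/6371 = 0.001946 rad
φ₂ = arcsin(sin φ₁ cos δ + cos φ₁ sin δ cos θ)
   = arcsin(-0.00916·1.00000 + 0.99996·0.00195·-0.85806) = -0.62069°
λ₂ = λ₁ + atan2(sin θ sin δ cos φ₁, cos δ − sin φ₁ sin φ₂) = -102.14123°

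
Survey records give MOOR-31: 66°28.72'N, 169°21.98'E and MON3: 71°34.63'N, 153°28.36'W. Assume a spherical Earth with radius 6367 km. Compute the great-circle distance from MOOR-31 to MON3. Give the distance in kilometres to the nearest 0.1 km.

1552.1 km

MOOR-31: φ = +66.47867°, λ = +169.36633°
MON3: φ = +71.57717°, λ = -153.47267°
Δφ = 5.0985°,  Δλ = 37.1610°
a = sin²(Δφ/2) + cos φ₁ cos φ₂ sin²(Δλ/2) = 0.014784
c = 2·arcsin(√a) = 0.243778 rad = 13.9675°
d = R·c = 6367 × 0.243778 = 1552.1 km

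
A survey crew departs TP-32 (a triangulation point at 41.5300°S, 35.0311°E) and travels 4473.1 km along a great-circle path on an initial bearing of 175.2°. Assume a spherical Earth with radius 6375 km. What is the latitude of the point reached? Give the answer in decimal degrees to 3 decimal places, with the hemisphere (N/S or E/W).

81.082°S

δ = d/R = 4473.1/6375 = 0.701663 rad
φ₂ = arcsin(sin φ₁ cos δ + cos φ₁ sin δ cos θ)
   = arcsin(-0.66301·0.76377 + 0.74861·0.64549·-0.99649) = -81.08241°
λ₂ = λ₁ + atan2(sin θ sin δ cos φ₁, cos δ − sin φ₁ sin φ₂) = 55.42308°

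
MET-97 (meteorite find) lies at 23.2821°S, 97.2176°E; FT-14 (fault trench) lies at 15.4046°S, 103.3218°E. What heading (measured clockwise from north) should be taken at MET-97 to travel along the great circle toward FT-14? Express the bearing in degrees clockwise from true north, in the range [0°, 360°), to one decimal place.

Δλ = 6.1042°
y = sin Δλ · cos φ₂ = 0.102517
x = cos φ₁ sin φ₂ − sin φ₁ cos φ₂ cos Δλ = 0.134895
θ = atan2(y, x) = 37.2339° → 37.2339° (mod 360°)

37.2°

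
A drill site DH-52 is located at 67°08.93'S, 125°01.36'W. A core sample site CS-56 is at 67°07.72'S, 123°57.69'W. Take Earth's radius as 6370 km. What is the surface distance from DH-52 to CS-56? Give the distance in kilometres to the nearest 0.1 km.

DH-52: φ = -67.14883°, λ = -125.02267°
CS-56: φ = -67.12867°, λ = -123.96150°
Δφ = 0.0202°,  Δλ = 1.0612°
a = sin²(Δφ/2) + cos φ₁ cos φ₂ sin²(Δλ/2) = 0.000013
c = 2·arcsin(√a) = 0.007204 rad = 0.4128°
d = R·c = 6370 × 0.007204 = 45.9 km

45.9 km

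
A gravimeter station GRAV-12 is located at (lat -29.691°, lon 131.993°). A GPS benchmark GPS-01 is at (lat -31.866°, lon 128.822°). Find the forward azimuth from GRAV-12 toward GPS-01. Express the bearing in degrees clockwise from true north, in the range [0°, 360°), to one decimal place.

Δλ = -3.1710°
y = sin Δλ · cos φ₂ = -0.046979
x = cos φ₁ sin φ₂ − sin φ₁ cos φ₂ cos Δλ = -0.038596
θ = atan2(y, x) = -129.4049° → 230.5951° (mod 360°)

230.6°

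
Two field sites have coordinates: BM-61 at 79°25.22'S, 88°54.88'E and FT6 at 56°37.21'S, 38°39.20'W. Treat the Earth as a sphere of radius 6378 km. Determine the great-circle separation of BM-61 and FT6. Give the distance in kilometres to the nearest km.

4520 km

BM-61: φ = -79.42033°, λ = +88.91467°
FT6: φ = -56.62017°, λ = -38.65333°
Δφ = 22.8002°,  Δλ = -127.5680°
a = sin²(Δφ/2) + cos φ₁ cos φ₂ sin²(Δλ/2) = 0.120372
c = 2·arcsin(√a) = 0.708626 rad = 40.6013°
d = R·c = 6378 × 0.708626 = 4519.6 km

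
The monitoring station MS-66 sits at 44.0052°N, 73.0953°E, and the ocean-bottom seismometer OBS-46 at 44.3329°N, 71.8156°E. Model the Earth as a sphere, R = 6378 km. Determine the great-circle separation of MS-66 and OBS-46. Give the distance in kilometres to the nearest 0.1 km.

Δφ = 0.3277°,  Δλ = -1.2797°
a = sin²(Δφ/2) + cos φ₁ cos φ₂ sin²(Δλ/2) = 0.000072
c = 2·arcsin(√a) = 0.017011 rad = 0.9746°
d = R·c = 6378 × 0.017011 = 108.5 km

108.5 km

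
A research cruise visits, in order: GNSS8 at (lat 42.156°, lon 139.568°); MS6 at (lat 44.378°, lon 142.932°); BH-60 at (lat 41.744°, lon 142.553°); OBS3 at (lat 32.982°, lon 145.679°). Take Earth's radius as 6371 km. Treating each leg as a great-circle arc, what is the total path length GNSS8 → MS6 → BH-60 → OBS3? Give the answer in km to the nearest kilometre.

GNSS8→MS6: c = 0.057712 rad, d = 367.68 km
MS6→BH-60: c = 0.046225 rad, d = 294.50 km
BH-60→OBS3: c = 0.158923 rad, d = 1012.50 km
Total = 367.68 + 294.50 + 1012.50 = 1674.68 km

1675 km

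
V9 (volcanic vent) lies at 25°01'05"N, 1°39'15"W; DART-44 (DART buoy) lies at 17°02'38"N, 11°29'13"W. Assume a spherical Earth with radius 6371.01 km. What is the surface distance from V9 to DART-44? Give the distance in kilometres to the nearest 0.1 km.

1350.9 km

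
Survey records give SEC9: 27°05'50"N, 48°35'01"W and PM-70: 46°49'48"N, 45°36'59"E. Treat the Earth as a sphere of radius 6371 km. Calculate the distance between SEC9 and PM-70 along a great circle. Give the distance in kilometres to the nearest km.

SEC9: φ = +27.09722°, λ = -48.58361°
PM-70: φ = +46.83000°, λ = +45.61639°
Δφ = 19.7328°,  Δλ = 94.2000°
a = sin²(Δφ/2) + cos φ₁ cos φ₂ sin²(Δλ/2) = 0.356199
c = 2·arcsin(√a) = 1.279074 rad = 73.2855°
d = R·c = 6371 × 1.279074 = 8149.0 km

8149 km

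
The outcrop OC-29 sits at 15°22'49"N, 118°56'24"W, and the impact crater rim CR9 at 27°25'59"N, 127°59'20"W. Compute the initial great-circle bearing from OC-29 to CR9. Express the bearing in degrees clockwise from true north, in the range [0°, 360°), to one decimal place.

326.6°

OC-29: φ = +15.38028°, λ = -118.94000°
CR9: φ = +27.43306°, λ = -127.98889°
Δλ = -9.0489°
y = sin Δλ · cos φ₂ = -0.139591
x = cos φ₁ sin φ₂ − sin φ₁ cos φ₂ cos Δλ = 0.211742
θ = atan2(y, x) = -33.3949° → 326.6051° (mod 360°)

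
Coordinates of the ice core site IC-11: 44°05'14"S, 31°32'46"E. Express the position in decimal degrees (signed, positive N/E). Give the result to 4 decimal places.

-44.0872°, +31.5461°

lat: 44.0872° S → -44.0872°
lon: 31.5461° E → +31.5461°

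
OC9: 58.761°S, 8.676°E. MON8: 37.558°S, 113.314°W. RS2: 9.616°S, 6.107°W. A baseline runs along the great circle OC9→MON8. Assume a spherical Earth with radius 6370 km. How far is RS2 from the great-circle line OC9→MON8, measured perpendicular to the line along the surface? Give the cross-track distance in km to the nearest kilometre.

4871 km

δ₁₃ = central angle OC9→RS2 = 0.879908 rad  (haversine)
θ₁₃ = bearing OC9→RS2 = 340.948°,  θ₁₂ = bearing OC9→MON8 = 224.879°
dₓₜ = R·arcsin(sin δ₁₃ · sin(θ₁₃ − θ₁₂)) = 6370·arcsin(0.77068·sin(116.069°)) = 4870.744 km
|dₓₜ| = 4870.744 km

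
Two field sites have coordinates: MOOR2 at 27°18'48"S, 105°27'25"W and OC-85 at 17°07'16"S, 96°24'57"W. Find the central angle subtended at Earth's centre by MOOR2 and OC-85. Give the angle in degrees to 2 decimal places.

MOOR2: φ = -27.31333°, λ = -105.45694°
OC-85: φ = -17.12111°, λ = -96.41583°
Δφ = 10.1922°,  Δλ = 9.0411°
a = sin²(Δφ/2) + cos φ₁ cos φ₂ sin²(Δλ/2) = 0.013165
c = 2·arcsin(√a) = 0.229985 rad = 13.1772°

13.18°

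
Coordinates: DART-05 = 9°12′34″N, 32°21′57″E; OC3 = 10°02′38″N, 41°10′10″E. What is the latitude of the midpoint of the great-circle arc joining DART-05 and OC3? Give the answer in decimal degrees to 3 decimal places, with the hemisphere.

DART-05: φ = +9.20944°, λ = +32.36583°
OC3: φ = +10.04389°, λ = +41.16944°
Bx = cos φ₂ cos Δλ = 0.973074,  By = cos φ₂ sin Δλ = 0.150703
φₘ = atan2(sin φ₁ + sin φ₂, √((cos φ₁ + Bx)² + By²)) = 9.65461°
λₘ = λ₁ + atan2(By, cos φ₁ + Bx) = 36.76219°

9.655°N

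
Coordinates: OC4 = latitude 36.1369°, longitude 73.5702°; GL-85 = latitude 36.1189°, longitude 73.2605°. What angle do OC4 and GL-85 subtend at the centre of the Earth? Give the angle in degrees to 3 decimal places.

Δφ = -0.0180°,  Δλ = -0.3097°
a = sin²(Δφ/2) + cos φ₁ cos φ₂ sin²(Δλ/2) = 0.000005
c = 2·arcsin(√a) = 0.004377 rad = 0.2508°

0.251°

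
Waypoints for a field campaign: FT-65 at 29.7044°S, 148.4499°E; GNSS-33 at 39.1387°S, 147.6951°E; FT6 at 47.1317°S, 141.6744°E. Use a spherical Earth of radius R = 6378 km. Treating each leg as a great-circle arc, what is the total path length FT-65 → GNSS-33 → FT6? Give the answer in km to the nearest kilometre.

FT-65→GNSS-33: c = 0.165016 rad, d = 1052.47 km
GNSS-33→FT6: c = 0.159073 rad, d = 1014.57 km
Total = 1052.47 + 1014.57 = 2067.04 km

2067 km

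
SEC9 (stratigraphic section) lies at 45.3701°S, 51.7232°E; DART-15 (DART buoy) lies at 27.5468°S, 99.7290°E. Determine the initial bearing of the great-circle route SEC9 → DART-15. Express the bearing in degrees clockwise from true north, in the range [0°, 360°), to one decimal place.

Δλ = 48.0058°
y = sin Δλ · cos φ₂ = 0.658957
x = cos φ₁ sin φ₂ − sin φ₁ cos φ₂ cos Δλ = 0.097263
θ = atan2(y, x) = 81.6037° → 81.6037° (mod 360°)

81.6°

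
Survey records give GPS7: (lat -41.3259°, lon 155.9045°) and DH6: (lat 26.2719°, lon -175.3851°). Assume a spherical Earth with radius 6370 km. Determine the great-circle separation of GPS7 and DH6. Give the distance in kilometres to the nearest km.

Δφ = 67.5978°,  Δλ = 28.7104°
a = sin²(Δφ/2) + cos φ₁ cos φ₂ sin²(Δλ/2) = 0.350841
c = 2·arcsin(√a) = 1.267866 rad = 72.6434°
d = R·c = 6370 × 1.267866 = 8076.3 km

8076 km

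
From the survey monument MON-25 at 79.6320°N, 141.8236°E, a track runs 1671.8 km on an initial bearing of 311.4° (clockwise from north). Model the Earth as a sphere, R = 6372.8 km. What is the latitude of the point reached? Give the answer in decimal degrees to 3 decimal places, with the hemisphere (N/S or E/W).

δ = d/R = 1671.8/6372.8 = 0.262334 rad
φ₂ = arcsin(sin φ₁ cos δ + cos φ₁ sin δ cos θ)
   = arcsin(0.98367·0.96579 + 0.17997·0.25934·0.66131) = 78.77880°
λ₂ = λ₁ + atan2(sin θ sin δ cos φ₁, cos δ − sin φ₁ sin φ₂) = 53.32875°

78.779°N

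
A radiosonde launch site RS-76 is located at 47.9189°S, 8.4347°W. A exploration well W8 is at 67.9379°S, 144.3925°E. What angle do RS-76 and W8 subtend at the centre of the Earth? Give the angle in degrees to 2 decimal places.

Δφ = -20.0190°,  Δλ = 152.8272°
a = sin²(Δφ/2) + cos φ₁ cos φ₂ sin²(Δλ/2) = 0.268047
c = 2·arcsin(√a) = 1.088397 rad = 62.3606°

62.36°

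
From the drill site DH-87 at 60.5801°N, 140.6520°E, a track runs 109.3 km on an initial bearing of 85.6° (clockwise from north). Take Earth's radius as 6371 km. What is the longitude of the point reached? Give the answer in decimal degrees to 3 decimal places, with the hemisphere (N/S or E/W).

δ = d/R = 109.3/6371 = 0.017156 rad
φ₂ = arcsin(sin φ₁ cos δ + cos φ₁ sin δ cos θ)
   = arcsin(0.87104·0.99985 + 0.49121·0.01716·0.07672) = 60.64061°
λ₂ = λ₁ + atan2(sin θ sin δ cos φ₁, cos δ − sin φ₁ sin φ₂) = 142.65127°

142.651°E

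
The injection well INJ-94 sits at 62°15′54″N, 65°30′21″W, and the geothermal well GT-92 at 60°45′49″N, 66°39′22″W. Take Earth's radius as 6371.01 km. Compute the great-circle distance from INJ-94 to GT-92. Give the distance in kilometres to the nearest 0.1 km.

177.7 km

INJ-94: φ = +62.26500°, λ = -65.50583°
GT-92: φ = +60.76361°, λ = -66.65611°
Δφ = -1.5014°,  Δλ = -1.1503°
a = sin²(Δφ/2) + cos φ₁ cos φ₂ sin²(Δλ/2) = 0.000195
c = 2·arcsin(√a) = 0.027898 rad = 1.5984°
d = R·c = 6371.01 × 0.027898 = 177.7 km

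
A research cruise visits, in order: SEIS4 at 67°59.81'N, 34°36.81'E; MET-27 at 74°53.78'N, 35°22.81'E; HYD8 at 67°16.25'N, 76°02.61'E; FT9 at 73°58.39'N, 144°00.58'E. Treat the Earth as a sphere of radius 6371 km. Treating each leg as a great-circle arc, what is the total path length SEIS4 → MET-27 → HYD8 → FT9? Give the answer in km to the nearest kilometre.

4870 km

SEIS4: φ = +67.99683°, λ = +34.61350°
MET-27: φ = +74.89633°, λ = +35.38017°
HYD8: φ = +67.27083°, λ = +76.04350°
FT9: φ = +73.97317°, λ = +144.00967°
SEIS4→MET-27: c = 0.120492 rad, d = 767.65 km
MET-27→HYD8: c = 0.258211 rad, d = 1645.06 km
HYD8→FT9: c = 0.385764 rad, d = 2457.70 km
Total = 767.65 + 1645.06 + 2457.70 = 4870.41 km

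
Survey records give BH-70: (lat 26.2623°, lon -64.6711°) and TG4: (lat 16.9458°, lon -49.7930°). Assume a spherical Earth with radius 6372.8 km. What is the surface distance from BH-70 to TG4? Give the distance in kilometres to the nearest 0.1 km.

Δφ = -9.3165°,  Δλ = 14.8781°
a = sin²(Δφ/2) + cos φ₁ cos φ₂ sin²(Δλ/2) = 0.020975
c = 2·arcsin(√a) = 0.290679 rad = 16.6547°
d = R·c = 6372.8 × 0.290679 = 1852.4 km

1852.4 km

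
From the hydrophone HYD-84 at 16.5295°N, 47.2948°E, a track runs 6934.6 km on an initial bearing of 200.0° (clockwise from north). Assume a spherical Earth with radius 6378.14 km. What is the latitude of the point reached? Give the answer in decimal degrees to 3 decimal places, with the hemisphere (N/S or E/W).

41.705°S

δ = d/R = 6934.6/6378.14 = 1.087245 rad
φ₂ = arcsin(sin φ₁ cos δ + cos φ₁ sin δ cos θ)
   = arcsin(0.28451·0.46493 + 0.95867·0.88535·-0.93969) = -41.70524°
λ₂ = λ₁ + atan2(sin θ sin δ cos φ₁, cos δ − sin φ₁ sin φ₂) = 23.36644°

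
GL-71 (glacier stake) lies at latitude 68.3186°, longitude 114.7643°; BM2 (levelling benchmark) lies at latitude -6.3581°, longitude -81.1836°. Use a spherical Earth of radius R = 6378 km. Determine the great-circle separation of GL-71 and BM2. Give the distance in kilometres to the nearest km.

13038 km

Δφ = -74.6767°,  Δλ = 164.0521°
a = sin²(Δφ/2) + cos φ₁ cos φ₂ sin²(Δλ/2) = 0.727974
c = 2·arcsin(√a) = 2.044234 rad = 117.1260°
d = R·c = 6378 × 2.044234 = 13038.1 km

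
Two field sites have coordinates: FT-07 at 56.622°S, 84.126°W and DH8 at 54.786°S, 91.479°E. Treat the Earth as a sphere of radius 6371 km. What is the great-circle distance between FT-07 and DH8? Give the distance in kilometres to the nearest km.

7621 km

Δφ = 1.8360°,  Δλ = 175.6050°
a = sin²(Δφ/2) + cos φ₁ cos φ₂ sin²(Δλ/2) = 0.317030
c = 2·arcsin(√a) = 1.196154 rad = 68.5346°
d = R·c = 6371 × 1.196154 = 7620.7 km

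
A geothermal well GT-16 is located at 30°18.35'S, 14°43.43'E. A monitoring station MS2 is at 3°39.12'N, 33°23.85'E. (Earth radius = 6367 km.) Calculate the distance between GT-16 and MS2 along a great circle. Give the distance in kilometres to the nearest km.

4263 km

GT-16: φ = -30.30583°, λ = +14.72383°
MS2: φ = +3.65200°, λ = +33.39750°
Δφ = 33.9578°,  Δλ = 18.6737°
a = sin²(Δφ/2) + cos φ₁ cos φ₂ sin²(Δλ/2) = 0.107954
c = 2·arcsin(√a) = 0.669564 rad = 38.3632°
d = R·c = 6367 × 0.669564 = 4263.1 km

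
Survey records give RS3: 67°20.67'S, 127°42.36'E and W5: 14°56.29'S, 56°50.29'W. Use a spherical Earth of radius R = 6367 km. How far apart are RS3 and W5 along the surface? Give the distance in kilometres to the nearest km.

10851 km

RS3: φ = -67.34450°, λ = +127.70600°
W5: φ = -14.93817°, λ = -56.83817°
Δφ = 52.4063°,  Δλ = 175.4558°
a = sin²(Δφ/2) + cos φ₁ cos φ₂ sin²(Δλ/2) = 0.566558
c = 2·arcsin(√a) = 1.704309 rad = 97.6497°
d = R·c = 6367 × 1.704309 = 10851.3 km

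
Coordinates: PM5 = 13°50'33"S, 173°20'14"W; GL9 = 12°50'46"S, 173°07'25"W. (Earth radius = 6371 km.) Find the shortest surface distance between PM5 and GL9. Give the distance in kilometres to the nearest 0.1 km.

113.2 km

PM5: φ = -13.84250°, λ = -173.33722°
GL9: φ = -12.84611°, λ = -173.12361°
Δφ = 0.9964°,  Δλ = 0.2136°
a = sin²(Δφ/2) + cos φ₁ cos φ₂ sin²(Δλ/2) = 0.000079
c = 2·arcsin(√a) = 0.017765 rad = 1.0178°
d = R·c = 6371 × 0.017765 = 113.2 km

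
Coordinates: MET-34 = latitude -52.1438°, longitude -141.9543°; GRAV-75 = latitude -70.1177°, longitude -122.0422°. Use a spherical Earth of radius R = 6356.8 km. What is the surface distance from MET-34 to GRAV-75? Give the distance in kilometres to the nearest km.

Δφ = -17.9739°,  Δλ = 19.9121°
a = sin²(Δφ/2) + cos φ₁ cos φ₂ sin²(Δλ/2) = 0.030640
c = 2·arcsin(√a) = 0.351899 rad = 20.1623°
d = R·c = 6356.8 × 0.351899 = 2237.0 km

2237 km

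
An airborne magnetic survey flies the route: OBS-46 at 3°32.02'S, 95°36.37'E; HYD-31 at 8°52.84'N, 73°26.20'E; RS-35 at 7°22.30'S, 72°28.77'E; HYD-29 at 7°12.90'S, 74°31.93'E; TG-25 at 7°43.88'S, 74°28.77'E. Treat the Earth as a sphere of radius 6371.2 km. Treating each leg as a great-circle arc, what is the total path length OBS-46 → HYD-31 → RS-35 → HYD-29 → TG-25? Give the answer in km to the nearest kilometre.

OBS-46: φ = -3.53367°, λ = +95.60617°
HYD-31: φ = +8.88067°, λ = +73.43667°
RS-35: φ = -7.37167°, λ = +72.47950°
HYD-29: φ = -7.21500°, λ = +74.53217°
TG-25: φ = -7.73133°, λ = +74.47950°
OBS-46→HYD-31: c = 0.442427 rad, d = 2818.79 km
HYD-31→RS-35: c = 0.284145 rad, d = 1810.34 km
RS-35→HYD-29: c = 0.035641 rad, d = 227.08 km
HYD-29→TG-25: c = 0.009058 rad, d = 57.71 km
Total = 2818.79 + 1810.34 + 227.08 + 57.71 = 4913.92 km

4914 km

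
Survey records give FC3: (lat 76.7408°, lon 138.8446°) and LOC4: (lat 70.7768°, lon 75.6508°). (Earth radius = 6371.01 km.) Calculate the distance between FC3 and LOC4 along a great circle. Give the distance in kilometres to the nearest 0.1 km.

1958.4 km

Δφ = -5.9640°,  Δλ = -63.1938°
a = sin²(Δφ/2) + cos φ₁ cos φ₂ sin²(Δλ/2) = 0.023436
c = 2·arcsin(√a) = 0.307387 rad = 17.6120°
d = R·c = 6371.01 × 0.307387 = 1958.4 km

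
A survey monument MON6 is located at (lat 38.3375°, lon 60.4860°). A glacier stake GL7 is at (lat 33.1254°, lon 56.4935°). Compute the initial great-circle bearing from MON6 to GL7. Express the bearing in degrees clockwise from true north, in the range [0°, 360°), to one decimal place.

Δλ = -3.9925°
y = sin Δλ · cos φ₂ = -0.058310
x = cos φ₁ sin φ₂ − sin φ₁ cos φ₂ cos Δλ = -0.089582
θ = atan2(y, x) = -146.9395° → 213.0605° (mod 360°)

213.1°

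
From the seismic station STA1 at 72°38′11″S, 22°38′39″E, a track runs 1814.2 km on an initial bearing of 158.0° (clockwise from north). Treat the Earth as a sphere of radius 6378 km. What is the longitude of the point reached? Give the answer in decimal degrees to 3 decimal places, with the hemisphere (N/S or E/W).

92.719°E

STA1: φ = -72.63639°, λ = +22.64417°
δ = d/R = 1814.2/6378 = 0.284447 rad
φ₂ = arcsin(sin φ₁ cos δ + cos φ₁ sin δ cos θ)
   = arcsin(-0.95443·0.95982 + 0.29843·0.28063·-0.92718) = -83.57986°
λ₂ = λ₁ + atan2(sin θ sin δ cos φ₁, cos δ − sin φ₁ sin φ₂) = 92.71863°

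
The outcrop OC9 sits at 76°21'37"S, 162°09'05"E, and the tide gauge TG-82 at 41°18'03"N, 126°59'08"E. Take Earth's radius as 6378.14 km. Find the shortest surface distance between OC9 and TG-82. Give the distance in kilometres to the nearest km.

OC9: φ = -76.36028°, λ = +162.15139°
TG-82: φ = +41.30083°, λ = +126.98556°
Δφ = 117.6611°,  Δλ = -35.1658°
a = sin²(Δφ/2) + cos φ₁ cos φ₂ sin²(Δλ/2) = 0.748287
c = 2·arcsin(√a) = 2.090444 rad = 119.7736°
d = R·c = 6378.14 × 2.090444 = 13333.1 km

13333 km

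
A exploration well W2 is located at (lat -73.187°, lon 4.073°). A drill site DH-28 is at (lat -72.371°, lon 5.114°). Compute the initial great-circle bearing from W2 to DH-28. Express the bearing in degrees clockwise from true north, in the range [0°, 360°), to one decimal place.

Δλ = 1.0410°
y = sin Δλ · cos φ₂ = 0.005502
x = cos φ₁ sin φ₂ − sin φ₁ cos φ₂ cos Δλ = 0.014194
θ = atan2(y, x) = 21.1890° → 21.1890° (mod 360°)

21.2°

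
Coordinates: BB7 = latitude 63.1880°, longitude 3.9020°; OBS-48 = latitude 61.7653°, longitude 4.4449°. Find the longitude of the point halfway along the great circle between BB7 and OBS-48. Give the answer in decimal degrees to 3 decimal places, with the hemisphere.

4.180°E

Bx = cos φ₂ cos Δλ = 0.473063,  By = cos φ₂ sin Δλ = 0.004483
φₘ = atan2(sin φ₁ + sin φ₂, √((cos φ₁ + Bx)² + By²)) = 62.47691°
λₘ = λ₁ + atan2(By, cos φ₁ + Bx) = 4.17992°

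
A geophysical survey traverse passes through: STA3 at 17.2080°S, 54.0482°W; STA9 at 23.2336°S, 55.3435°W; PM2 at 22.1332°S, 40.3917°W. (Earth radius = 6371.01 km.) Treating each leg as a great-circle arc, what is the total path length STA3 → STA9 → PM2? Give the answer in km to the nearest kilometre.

STA3→STA9: c = 0.107282 rad, d = 683.50 km
STA9→PM2: c = 0.241430 rad, d = 1538.15 km
Total = 683.50 + 1538.15 = 2221.65 km

2222 km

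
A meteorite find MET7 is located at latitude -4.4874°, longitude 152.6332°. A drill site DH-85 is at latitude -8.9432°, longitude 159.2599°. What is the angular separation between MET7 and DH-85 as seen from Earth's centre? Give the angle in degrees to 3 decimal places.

7.946°

Δφ = -4.4558°,  Δλ = 6.6267°
a = sin²(Δφ/2) + cos φ₁ cos φ₂ sin²(Δλ/2) = 0.004801
c = 2·arcsin(√a) = 0.138689 rad = 7.9463°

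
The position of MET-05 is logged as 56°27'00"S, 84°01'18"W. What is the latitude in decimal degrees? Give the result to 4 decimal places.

56° + 27′/60 + 0″/3600 = 56 + 0.45000 + 0.00000 = 56.4500°

56.4500°S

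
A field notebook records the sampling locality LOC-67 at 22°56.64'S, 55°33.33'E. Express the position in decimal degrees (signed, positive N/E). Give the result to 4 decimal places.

lat: 22.9440° S → -22.9440°
lon: 55.5555° E → +55.5555°

-22.9440°, +55.5555°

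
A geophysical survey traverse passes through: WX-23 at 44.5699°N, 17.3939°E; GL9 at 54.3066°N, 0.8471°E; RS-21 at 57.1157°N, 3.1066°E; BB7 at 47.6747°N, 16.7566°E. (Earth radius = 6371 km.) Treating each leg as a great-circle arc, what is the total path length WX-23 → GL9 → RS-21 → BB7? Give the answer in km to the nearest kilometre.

3344 km

WX-23→GL9: c = 0.252133 rad, d = 1606.34 km
GL9→RS-21: c = 0.053820 rad, d = 342.88 km
RS-21→BB7: c = 0.218935 rad, d = 1394.84 km
Total = 1606.34 + 342.88 + 1394.84 = 3344.06 km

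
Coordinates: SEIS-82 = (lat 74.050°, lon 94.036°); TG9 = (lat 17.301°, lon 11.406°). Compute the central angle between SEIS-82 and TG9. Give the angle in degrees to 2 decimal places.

71.36°

Δφ = -56.7490°,  Δλ = -82.6300°
a = sin²(Δφ/2) + cos φ₁ cos φ₂ sin²(Δλ/2) = 0.340201
c = 2·arcsin(√a) = 1.245491 rad = 71.3614°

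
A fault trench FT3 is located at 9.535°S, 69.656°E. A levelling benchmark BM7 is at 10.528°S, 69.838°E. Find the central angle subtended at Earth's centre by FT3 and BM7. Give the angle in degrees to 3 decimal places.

1.009°

Δφ = -0.9930°,  Δλ = 0.1820°
a = sin²(Δφ/2) + cos φ₁ cos φ₂ sin²(Δλ/2) = 0.000078
c = 2·arcsin(√a) = 0.017611 rad = 1.0090°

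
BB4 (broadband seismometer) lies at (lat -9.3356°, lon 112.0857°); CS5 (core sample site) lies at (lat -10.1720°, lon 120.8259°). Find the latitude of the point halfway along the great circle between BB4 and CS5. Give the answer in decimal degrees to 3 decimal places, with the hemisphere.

9.782°S

Bx = cos φ₂ cos Δλ = 0.972852,  By = cos φ₂ sin Δλ = 0.149566
φₘ = atan2(sin φ₁ + sin φ₂, √((cos φ₁ + Bx)² + By²)) = -9.78169°
λₘ = λ₁ + atan2(By, cos φ₁ + Bx) = 116.45031°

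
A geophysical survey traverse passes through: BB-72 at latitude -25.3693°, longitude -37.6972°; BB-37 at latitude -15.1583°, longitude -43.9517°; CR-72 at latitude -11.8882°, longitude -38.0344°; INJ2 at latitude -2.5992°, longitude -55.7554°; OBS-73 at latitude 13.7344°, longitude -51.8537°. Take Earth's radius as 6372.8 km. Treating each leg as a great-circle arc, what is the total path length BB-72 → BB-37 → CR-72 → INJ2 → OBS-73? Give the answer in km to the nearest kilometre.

BB-72→BB-37: c = 0.205444 rad, d = 1309.25 km
BB-37→CR-72: c = 0.115484 rad, d = 735.96 km
CR-72→INJ2: c = 0.346691 rad, d = 2209.39 km
INJ2→OBS-73: c = 0.292966 rad, d = 1867.02 km
Total = 1309.25 + 735.96 + 2209.39 + 1867.02 = 6121.62 km

6122 km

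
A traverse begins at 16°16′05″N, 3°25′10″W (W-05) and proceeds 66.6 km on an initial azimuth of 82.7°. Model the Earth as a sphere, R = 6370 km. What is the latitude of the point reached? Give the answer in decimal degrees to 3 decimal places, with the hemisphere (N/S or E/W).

W-05: φ = +16.26806°, λ = -3.41944°
δ = d/R = 66.6/6370 = 0.010455 rad
φ₂ = arcsin(sin φ₁ cos δ + cos φ₁ sin δ cos θ)
   = arcsin(0.28013·0.99995 + 0.95996·0.01046·0.12706) = 16.34327°
λ₂ = λ₁ + atan2(sin θ sin δ cos φ₁, cos δ − sin φ₁ sin φ₂) = -2.80024°

16.343°N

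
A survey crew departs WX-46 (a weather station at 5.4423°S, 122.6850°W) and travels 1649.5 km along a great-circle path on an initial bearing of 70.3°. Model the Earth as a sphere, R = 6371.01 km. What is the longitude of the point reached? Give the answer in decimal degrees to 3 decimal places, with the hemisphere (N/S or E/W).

108.737°W

δ = d/R = 1649.5/6371.01 = 0.258907 rad
φ₂ = arcsin(sin φ₁ cos δ + cos φ₁ sin δ cos θ)
   = arcsin(-0.09484·0.96667 + 0.99549·0.25602·0.33710) = -0.33041°
λ₂ = λ₁ + atan2(sin θ sin δ cos φ₁, cos δ − sin φ₁ sin φ₂) = -108.73687°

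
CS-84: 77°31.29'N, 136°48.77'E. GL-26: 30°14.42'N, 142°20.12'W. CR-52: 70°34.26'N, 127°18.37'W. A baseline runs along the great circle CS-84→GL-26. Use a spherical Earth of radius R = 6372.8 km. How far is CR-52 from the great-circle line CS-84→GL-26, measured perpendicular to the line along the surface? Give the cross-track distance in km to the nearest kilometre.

CS-84: φ = +77.52150°, λ = +136.81283°
GL-26: φ = +30.24033°, λ = -142.33533°
CR-52: φ = +70.57100°, λ = -127.30617°
δ₁₃ = central angle CS-84→CR-52 = 0.419206 rad  (haversine)
θ₁₃ = bearing CS-84→CR-52 = 54.382°,  θ₁₂ = bearing CS-84→GL-26 = 91.698°
dₓₜ = R·arcsin(sin δ₁₃ · sin(θ₁₃ − θ₁₂)) = 6372.8·arcsin(0.40704·sin(-37.316°)) = -1588.889 km
|dₓₜ| = 1588.889 km

1589 km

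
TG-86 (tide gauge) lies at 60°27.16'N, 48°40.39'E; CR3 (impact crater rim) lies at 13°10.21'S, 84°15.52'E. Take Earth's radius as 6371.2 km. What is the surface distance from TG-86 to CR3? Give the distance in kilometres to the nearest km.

8775 km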